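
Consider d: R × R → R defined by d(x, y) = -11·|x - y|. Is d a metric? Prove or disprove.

No. With c = -11 < 0, d fails non-negativity: d(3, 7) = -11·|3 - 7| = -11·4 = -44 < 0.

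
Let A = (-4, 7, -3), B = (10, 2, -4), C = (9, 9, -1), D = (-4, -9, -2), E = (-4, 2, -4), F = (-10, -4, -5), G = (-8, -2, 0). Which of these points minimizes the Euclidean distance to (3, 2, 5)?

Distances: d(A) ≈ 11.7473, d(B) ≈ 11.4018, d(C) = 11, d(D) ≈ 14.7986, d(E) ≈ 11.4018, d(F) ≈ 17.4642, d(G) ≈ 12.7279. Nearest: C = (9, 9, -1) with distance 11.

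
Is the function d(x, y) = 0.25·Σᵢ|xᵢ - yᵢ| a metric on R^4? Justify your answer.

Yes. The L1 (Manhattan) norm induces a metric on R^4, and multiplying a metric by a positive constant 0.25 > 0 preserves all four axioms: non-negativity (0.25·||x-y|| ≥ 0), identity (0.25·||x-y|| = 0 ⟺ ||x-y|| = 0 ⟺ x = y), symmetry (||x-y|| = ||y-x||), and the triangle inequality (0.25·||x-z|| ≤ 0.25·||x-y|| + 0.25·||y-z||). So d is a metric.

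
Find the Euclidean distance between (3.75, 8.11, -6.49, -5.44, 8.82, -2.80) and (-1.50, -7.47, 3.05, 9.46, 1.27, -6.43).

√(Σ(x_i - y_i)²) = √((3.75 - (-1.5))² + (8.11 - (-7.47))² + (-6.49 - 3.05)² + (-5.44 - 9.46)² + (8.82 - 1.27)² + (-2.8 - (-6.43))²)
= √(5.25² + 15.58² + (-9.54)² + (-14.9)² + 7.55² + 3.63²) = √(27.5625 + 242.7364 + 91.0116 + 222.01 + 57.0025 + 13.1769) = √653.4999 ≈ 25.5636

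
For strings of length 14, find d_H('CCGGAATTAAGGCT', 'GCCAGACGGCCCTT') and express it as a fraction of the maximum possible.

Differing positions: 1, 3, 4, 5, 7, 8, 9, 10, 11, 12, 13. Hamming distance = 11. The maximum possible Hamming distance for length-14 strings is 14, so d_H/14 = 11/14 ≈ 0.7857.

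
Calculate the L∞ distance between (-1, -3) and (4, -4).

max(|x_i - y_i|) = max(|-1 - 4|, |-3 - (-4)|) = max(5, 1) = 5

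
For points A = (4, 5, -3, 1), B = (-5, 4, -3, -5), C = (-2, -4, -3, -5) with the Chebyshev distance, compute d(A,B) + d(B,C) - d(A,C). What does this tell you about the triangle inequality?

d(A,B) = max(9, 1, 0, 6) = 9, d(B,C) = max(3, 8, 0, 0) = 8, d(A,C) = max(6, 9, 0, 6) = 9.
d(A,B) + d(B,C) - d(A,C) = 9 + 8 - 9 = 17 - 9 = 8. This is ≥ 0, so the triangle inequality holds for these points.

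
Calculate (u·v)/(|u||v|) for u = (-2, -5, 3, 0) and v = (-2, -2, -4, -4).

With u = (-2, -5, 3, 0), v = (-2, -2, -4, -4):
u·v = (-2)·(-2) + (-5)·(-2) + 3·(-4) + 0·(-4) = 4 + 10 + (-12) + 0 = 2.
|u| = √((-2)² + (-5)² + 3² + 0²) = √38, |v| = √((-2)² + (-2)² + (-4)² + (-4)²) = √40, so |u||v| = √(38·40) = √1520.
cos θ = (u·v)/(|u||v|) = 2/√1520 ≈ 0.0513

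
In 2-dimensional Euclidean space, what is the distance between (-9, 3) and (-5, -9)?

√(Σ(x_i - y_i)²) = √((-9 - (-5))² + (3 - (-9))²)
= √((-4)² + 12²) = √(16 + 144) = √160 ≈ 12.6491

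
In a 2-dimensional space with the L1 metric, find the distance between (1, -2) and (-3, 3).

Σ|x_i - y_i| = |1 - (-3)| + |-2 - 3| = 4 + 5 = 9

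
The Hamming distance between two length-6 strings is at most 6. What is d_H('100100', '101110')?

Differing positions: 3, 5. Hamming distance = 2. The maximum possible Hamming distance for length-6 strings is 6, so d_H/6 = 2/6 ≈ 0.3333.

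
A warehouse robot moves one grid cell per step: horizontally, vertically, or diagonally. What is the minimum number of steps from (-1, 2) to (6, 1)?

max(|x_i - y_i|) = max(|-1 - 6|, |2 - 1|) = max(7, 1) = 7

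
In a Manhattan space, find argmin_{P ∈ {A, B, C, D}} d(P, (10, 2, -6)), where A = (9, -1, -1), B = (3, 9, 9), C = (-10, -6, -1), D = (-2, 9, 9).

Distances: d(A) = 9, d(B) = 29, d(C) = 33, d(D) = 34. Nearest: A = (9, -1, -1) with distance 9.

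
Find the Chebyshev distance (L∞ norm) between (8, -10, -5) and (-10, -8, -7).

max(|x_i - y_i|) = max(|8 - (-10)|, |-10 - (-8)|, |-5 - (-7)|) = max(18, 2, 2) = 18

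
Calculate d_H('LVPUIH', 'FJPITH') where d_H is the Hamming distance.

Differing positions: 1, 2, 4, 5. Hamming distance = 4.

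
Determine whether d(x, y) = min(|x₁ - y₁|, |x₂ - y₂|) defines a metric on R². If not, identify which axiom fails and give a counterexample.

No. d fails identity of indiscernibles: take x = (-5, 0) and y = (-5, 7). Then d(x,y) = min(|-5 - (-5)|, |0 - 7|) = min(0, 7) = 0, yet x ≠ y.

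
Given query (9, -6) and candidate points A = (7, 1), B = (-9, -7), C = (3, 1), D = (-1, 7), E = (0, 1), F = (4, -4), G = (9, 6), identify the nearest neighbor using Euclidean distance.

Distances: d(A) ≈ 7.2801, d(B) ≈ 18.0278, d(C) ≈ 9.2195, d(D) ≈ 16.4012, d(E) ≈ 11.4018, d(F) ≈ 5.3852, d(G) = 12. Nearest: F = (4, -4) with distance 5.3852.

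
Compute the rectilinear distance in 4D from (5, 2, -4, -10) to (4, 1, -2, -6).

Σ|x_i - y_i| = |5 - 4| + |2 - 1| + |-4 - (-2)| + |-10 - (-6)| = 1 + 1 + 2 + 4 = 8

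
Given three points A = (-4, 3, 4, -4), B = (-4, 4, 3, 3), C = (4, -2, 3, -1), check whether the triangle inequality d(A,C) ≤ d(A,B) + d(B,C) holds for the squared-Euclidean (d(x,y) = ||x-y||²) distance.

d(A,B) = 0² + 1² + 1² + 7² = 51, d(B,C) = 8² + 6² + 0² + 4² = 116, d(A,C) = 8² + 5² + 1² + 3² = 99.
d(A,C) = 99 ≤ 51 + 116 = 167. Triangle inequality is satisfied.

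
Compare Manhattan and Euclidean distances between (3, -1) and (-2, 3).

L1 = |3 - (-2)| + |-1 - 3| = 5 + 4 = 9
L2 = √(5² + 4²) = √41 ≈ 6.4031
L1 ≥ L2 always (equality iff movement is along one axis); L1 > L2 here.
Ratio L1/L2 = 9/√41 ≈ 1.4056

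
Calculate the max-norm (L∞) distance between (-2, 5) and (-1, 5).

max(|x_i - y_i|) = max(|-2 - (-1)|, |5 - 5|) = max(1, 0) = 1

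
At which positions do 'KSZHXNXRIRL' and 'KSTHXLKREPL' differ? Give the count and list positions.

Differing positions: 3, 6, 7, 9, 10. Hamming distance = 5.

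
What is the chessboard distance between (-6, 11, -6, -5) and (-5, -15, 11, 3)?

max(|x_i - y_i|) = max(|-6 - (-5)|, |11 - (-15)|, |-6 - 11|, |-5 - 3|) = max(1, 26, 17, 8) = 26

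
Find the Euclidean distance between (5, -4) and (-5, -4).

√(Σ(x_i - y_i)²) = √((5 - (-5))² + (-4 - (-4))²)
= √(10² + 0²) = √(100 + 0) = √100 = 10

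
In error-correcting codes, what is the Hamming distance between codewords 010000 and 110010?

Differing positions: 1, 5. Hamming distance = 2.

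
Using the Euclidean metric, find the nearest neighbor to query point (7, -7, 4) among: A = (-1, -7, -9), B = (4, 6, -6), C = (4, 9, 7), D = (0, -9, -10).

Distances: d(A) ≈ 15.2643, d(B) ≈ 16.6733, d(C) ≈ 16.5529, d(D) ≈ 15.7797. Nearest: A = (-1, -7, -9) with distance 15.2643.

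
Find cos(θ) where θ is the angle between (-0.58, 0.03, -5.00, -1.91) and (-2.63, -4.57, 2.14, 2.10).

With u = (-0.58, 0.03, -5.00, -1.91), v = (-2.63, -4.57, 2.14, 2.10):
u·v = (-0.58)·(-2.63) + 0.03·(-4.57) + (-5)·2.14 + (-1.91)·2.1 = 1.5254 + (-0.1371) + (-10.7) + (-4.011) = -13.3227.
|u| = √((-0.58)² + 0.03² + (-5)² + (-1.91)²) = √(0.3364 + 0.0009 + 25 + 3.6481) = √28.9854, |v| = √((-2.63)² + (-4.57)² + 2.14² + 2.1²) = √(6.9169 + 20.8849 + 4.5796 + 4.41) = √36.7914.
cos θ = (u·v)/(|u||v|) = -13.3227/(√28.9854·√36.7914) ≈ -0.408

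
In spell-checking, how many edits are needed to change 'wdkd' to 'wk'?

Let D[i][j] be the edit distance between the first i characters of 'wdkd' and the first j characters of 'wk', with D[i][0] = i, D[0][j] = j, and D[i][j] = D[i-1][j-1] if the characters match, else 1 + min(D[i-1][j], D[i][j-1], D[i-1][j-1]). Filling the table (rows: prefixes of 'wdkd', columns: prefixes of 'wk'):
     ε  w  k
  ε  0  1  2
  w  1  0  1
  d  2  1  1
  k  3  2  1
  d  4  3  2
The bottom-right entry gives D[4][2] = 2, so no sequence of fewer than 2 edits works. Backtracking through the table gives one optimal edit sequence (2 edits):
  wdkd → wkd (del d @2)
  wkd → wk (del d @3)
Edit distance = 2.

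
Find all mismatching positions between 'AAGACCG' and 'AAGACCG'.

Differing positions: none. Hamming distance = 0.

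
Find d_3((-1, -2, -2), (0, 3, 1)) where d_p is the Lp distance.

(Σ|x_i - y_i|^3)^(1/3) = (|-1 - 0|^3 + |-2 - 3|^3 + |-2 - 1|^3)^(1/3)
= (1^3 + 5^3 + 3^3)^(1/3) = (1 + 125 + 27)^(1/3) = (153)^(1/3) ≈ 5.3485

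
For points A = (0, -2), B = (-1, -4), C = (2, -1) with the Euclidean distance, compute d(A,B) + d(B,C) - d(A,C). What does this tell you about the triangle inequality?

d(A,B) = √(1² + 2²) = √5 ≈ 2.2361, d(B,C) = √(3² + 3²) = √18 ≈ 4.2426, d(A,C) = √(2² + 1²) = √5 ≈ 2.2361.
d(A,B) + d(B,C) - d(A,C) = 2.2361 + 4.2426 - 2.2361 = 6.4787 - 2.2361 = 4.2426 (to 4 decimal places). This is ≥ 0, so the triangle inequality holds for these points.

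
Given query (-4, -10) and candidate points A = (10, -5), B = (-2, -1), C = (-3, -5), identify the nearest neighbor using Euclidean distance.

Distances: d(A) ≈ 14.8661, d(B) ≈ 9.2195, d(C) ≈ 5.099. Nearest: C = (-3, -5) with distance 5.099.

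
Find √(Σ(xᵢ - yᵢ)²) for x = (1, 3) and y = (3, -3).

√(Σ(x_i - y_i)²) = √((1 - 3)² + (3 - (-3))²)
= √((-2)² + 6²) = √(4 + 36) = √40 ≈ 6.3246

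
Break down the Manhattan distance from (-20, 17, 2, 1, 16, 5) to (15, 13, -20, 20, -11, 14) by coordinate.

Σ|x_i - y_i| = |-20 - 15| + |17 - 13| + |2 - (-20)| + |1 - 20| + |16 - (-11)| + |5 - 14| = 35 + 4 + 22 + 19 + 27 + 9 = 116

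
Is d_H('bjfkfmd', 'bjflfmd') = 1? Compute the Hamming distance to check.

Differing positions: 4. Hamming distance = 1, so the claim is true.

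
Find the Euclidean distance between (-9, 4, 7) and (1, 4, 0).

√(Σ(x_i - y_i)²) = √((-9 - 1)² + (4 - 4)² + (7 - 0)²)
= √((-10)² + 0² + 7²) = √(100 + 0 + 49) = √149 ≈ 12.2066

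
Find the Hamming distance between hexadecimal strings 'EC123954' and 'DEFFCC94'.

Differing positions: 1, 2, 3, 4, 5, 6, 7. Hamming distance = 7.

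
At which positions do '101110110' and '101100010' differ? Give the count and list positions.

Differing positions: 5, 7. Hamming distance = 2.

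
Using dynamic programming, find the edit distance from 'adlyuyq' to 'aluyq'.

Let D[i][j] be the edit distance between the first i characters of 'adlyuyq' and the first j characters of 'aluyq', with D[i][0] = i, D[0][j] = j, and D[i][j] = D[i-1][j-1] if the characters match, else 1 + min(D[i-1][j], D[i][j-1], D[i-1][j-1]). Filling the table (rows: prefixes of 'adlyuyq', columns: prefixes of 'aluyq'):
     ε  a  l  u  y  q
  ε  0  1  2  3  4  5
  a  1  0  1  2  3  4
  d  2  1  1  2  3  4
  l  3  2  1  2  3  4
  y  4  3  2  2  2  3
  u  5  4  3  2  3  3
  y  6  5  4  3  2  3
  q  7  6  5  4  3  2
The bottom-right entry gives D[7][5] = 2, so no sequence of fewer than 2 edits works. Backtracking through the table gives one optimal edit sequence (2 edits):
  adlyuyq → alyuyq (del d @2)
  alyuyq → aluyq (del y @3)
Edit distance = 2.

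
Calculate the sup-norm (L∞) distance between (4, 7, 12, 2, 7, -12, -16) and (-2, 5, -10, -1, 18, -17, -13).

max(|x_i - y_i|) = max(|4 - (-2)|, |7 - 5|, |12 - (-10)|, |2 - (-1)|, |7 - 18|, |-12 - (-17)|, |-16 - (-13)|) = max(6, 2, 22, 3, 11, 5, 3) = 22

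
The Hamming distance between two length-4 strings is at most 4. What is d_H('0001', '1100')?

Differing positions: 1, 2, 4. Hamming distance = 3. The maximum possible Hamming distance for length-4 strings is 4, so d_H/4 = 3/4 = 0.75.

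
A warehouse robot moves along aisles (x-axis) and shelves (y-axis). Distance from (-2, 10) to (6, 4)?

Σ|x_i - y_i| = |-2 - 6| + |10 - 4| = 8 + 6 = 14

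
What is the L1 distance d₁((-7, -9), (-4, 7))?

Σ|x_i - y_i| = |-7 - (-4)| + |-9 - 7| = 3 + 16 = 19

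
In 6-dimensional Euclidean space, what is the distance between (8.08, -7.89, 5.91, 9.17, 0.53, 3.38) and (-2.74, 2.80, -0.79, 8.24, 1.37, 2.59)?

√(Σ(x_i - y_i)²) = √((8.08 - (-2.74))² + (-7.89 - 2.8)² + (5.91 - (-0.79))² + (9.17 - 8.24)² + (0.53 - 1.37)² + (3.38 - 2.59)²)
= √(10.82² + (-10.69)² + 6.7² + 0.93² + (-0.84)² + 0.79²) = √(117.0724 + 114.2761 + 44.89 + 0.8649 + 0.7056 + 0.6241) = √278.4331 ≈ 16.6863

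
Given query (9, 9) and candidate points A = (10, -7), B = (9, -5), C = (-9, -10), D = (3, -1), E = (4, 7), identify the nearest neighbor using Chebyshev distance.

Distances: d(A) = 16, d(B) = 14, d(C) = 19, d(D) = 10, d(E) = 5. Nearest: E = (4, 7) with distance 5.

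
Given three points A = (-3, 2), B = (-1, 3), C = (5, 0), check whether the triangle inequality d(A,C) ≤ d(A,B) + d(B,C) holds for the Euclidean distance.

d(A,B) = √(2² + 1²) = √5 ≈ 2.2361, d(B,C) = √(6² + 3²) = √45 ≈ 6.7082, d(A,C) = √(8² + 2²) = √68 ≈ 8.2462.
d(A,C) ≈ 8.2462 ≤ 2.2361 + 6.7082 = 8.9443. Triangle inequality is satisfied.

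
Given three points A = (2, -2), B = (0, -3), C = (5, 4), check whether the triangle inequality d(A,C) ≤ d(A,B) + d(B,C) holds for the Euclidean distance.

d(A,B) = √(2² + 1²) = √5 ≈ 2.2361, d(B,C) = √(5² + 7²) = √74 ≈ 8.6023, d(A,C) = √(3² + 6²) = √45 ≈ 6.7082.
d(A,C) ≈ 6.7082 ≤ 2.2361 + 8.6023 = 10.8384. Triangle inequality is satisfied.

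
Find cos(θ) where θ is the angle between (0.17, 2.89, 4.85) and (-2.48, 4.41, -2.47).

With u = (0.17, 2.89, 4.85), v = (-2.48, 4.41, -2.47):
u·v = 0.17·(-2.48) + 2.89·4.41 + 4.85·(-2.47) = (-0.4216) + 12.7449 + (-11.9795) = 0.3438.
|u| = √(0.17² + 2.89² + 4.85²) = √(0.0289 + 8.3521 + 23.5225) = √31.9035, |v| = √((-2.48)² + 4.41² + (-2.47)²) = √(6.1504 + 19.4481 + 6.1009) = √31.6994.
cos θ = (u·v)/(|u||v|) = 0.3438/(√31.9035·√31.6994) ≈ 0.0108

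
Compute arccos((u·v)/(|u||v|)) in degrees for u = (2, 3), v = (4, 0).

With u = (2, 3), v = (4, 0):
u·v = 2·4 + 3·0 = 8 + 0 = 8.
|u| = √(2² + 3²) = √13, |v| = √(4² + 0²) = √16, so |u||v| = √(13·16) = √208.
cos θ = (u·v)/(|u||v|) = 8/√208 ≈ 0.5547
θ = arccos(0.5547) ≈ 56.31°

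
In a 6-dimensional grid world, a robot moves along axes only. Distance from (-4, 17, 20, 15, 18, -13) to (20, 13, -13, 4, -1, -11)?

Σ|x_i - y_i| = |-4 - 20| + |17 - 13| + |20 - (-13)| + |15 - 4| + |18 - (-1)| + |-13 - (-11)| = 24 + 4 + 33 + 11 + 19 + 2 = 93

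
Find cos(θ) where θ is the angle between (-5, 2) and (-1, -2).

With u = (-5, 2), v = (-1, -2):
u·v = (-5)·(-1) + 2·(-2) = 5 + (-4) = 1.
|u| = √((-5)² + 2²) = √29, |v| = √((-1)² + (-2)²) = √5, so |u||v| = √(29·5) = √145.
cos θ = (u·v)/(|u||v|) = 1/√145 ≈ 0.083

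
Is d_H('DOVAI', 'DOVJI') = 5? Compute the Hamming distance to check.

Differing positions: 4. Hamming distance = 1, so the claim that d_H = 5 is false.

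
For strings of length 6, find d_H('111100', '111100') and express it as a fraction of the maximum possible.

Differing positions: none. Hamming distance = 0. The maximum possible Hamming distance for length-6 strings is 6, so d_H/6 = 0/6 = 0.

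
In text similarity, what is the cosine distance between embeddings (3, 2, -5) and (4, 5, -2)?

With u = (3, 2, -5), v = (4, 5, -2):
u·v = 3·4 + 2·5 + (-5)·(-2) = 12 + 10 + 10 = 32.
|u| = √(3² + 2² + (-5)²) = √38, |v| = √(4² + 5² + (-2)²) = √45, so |u||v| = √(38·45) = √1710.
cos θ = (u·v)/(|u||v|) = 32/√1710 ≈ 0.7738
Cosine distance = 1 - cos θ ≈ 1 - 0.7738 = 0.2262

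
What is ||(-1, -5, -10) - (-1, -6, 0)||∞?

max(|x_i - y_i|) = max(|-1 - (-1)|, |-5 - (-6)|, |-10 - 0|) = max(0, 1, 10) = 10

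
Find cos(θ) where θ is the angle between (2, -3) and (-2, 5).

With u = (2, -3), v = (-2, 5):
u·v = 2·(-2) + (-3)·5 = (-4) + (-15) = -19.
|u| = √(2² + (-3)²) = √13, |v| = √((-2)² + 5²) = √29, so |u||v| = √(13·29) = √377.
cos θ = (u·v)/(|u||v|) = -19/√377 ≈ -0.9785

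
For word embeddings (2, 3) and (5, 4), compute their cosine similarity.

With u = (2, 3), v = (5, 4):
u·v = 2·5 + 3·4 = 10 + 12 = 22.
|u| = √(2² + 3²) = √13, |v| = √(5² + 4²) = √41, so |u||v| = √(13·41) = √533.
cos θ = (u·v)/(|u||v|) = 22/√533 ≈ 0.9529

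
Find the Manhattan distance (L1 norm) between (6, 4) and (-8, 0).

Σ|x_i - y_i| = |6 - (-8)| + |4 - 0| = 14 + 4 = 18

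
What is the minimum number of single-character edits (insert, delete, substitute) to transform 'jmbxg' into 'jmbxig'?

Let D[i][j] be the edit distance between the first i characters of 'jmbxg' and the first j characters of 'jmbxig', with D[i][0] = i, D[0][j] = j, and D[i][j] = D[i-1][j-1] if the characters match, else 1 + min(D[i-1][j], D[i][j-1], D[i-1][j-1]). Filling the table (rows: prefixes of 'jmbxg', columns: prefixes of 'jmbxig'):
     ε  j  m  b  x  i  g
  ε  0  1  2  3  4  5  6
  j  1  0  1  2  3  4  5
  m  2  1  0  1  2  3  4
  b  3  2  1  0  1  2  3
  x  4  3  2  1  0  1  2
  g  5  4  3  2  1  1  1
The bottom-right entry gives D[5][6] = 1, so no sequence of fewer than 1 edit works. Backtracking through the table gives one optimal edit sequence (1 edit):
  jmbxg → jmbxig (ins i @5)
Edit distance = 1.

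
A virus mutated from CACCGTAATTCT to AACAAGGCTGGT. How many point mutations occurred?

Differing positions: 1, 4, 5, 6, 7, 8, 10, 11. Hamming distance = 8.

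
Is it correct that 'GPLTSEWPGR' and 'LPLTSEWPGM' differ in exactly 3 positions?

Differing positions: 1, 10. Hamming distance = 2, so the claim that d_H = 3 is false.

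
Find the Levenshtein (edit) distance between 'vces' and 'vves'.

Let D[i][j] be the edit distance between the first i characters of 'vces' and the first j characters of 'vves', with D[i][0] = i, D[0][j] = j, and D[i][j] = D[i-1][j-1] if the characters match, else 1 + min(D[i-1][j], D[i][j-1], D[i-1][j-1]). Filling the table (rows: prefixes of 'vces', columns: prefixes of 'vves'):
     ε  v  v  e  s
  ε  0  1  2  3  4
  v  1  0  1  2  3
  c  2  1  1  2  3
  e  3  2  2  1  2
  s  4  3  3  2  1
The bottom-right entry gives D[4][4] = 1, so no sequence of fewer than 1 edit works. Backtracking through the table gives one optimal edit sequence (1 edit):
  vces → vves (sub c→v @2)
Edit distance = 1.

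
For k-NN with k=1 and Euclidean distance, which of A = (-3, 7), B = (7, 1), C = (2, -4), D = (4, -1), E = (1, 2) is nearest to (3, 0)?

Distances: d(A) ≈ 9.2195, d(B) ≈ 4.1231, d(C) ≈ 4.1231, d(D) ≈ 1.4142, d(E) ≈ 2.8284. Nearest: D = (4, -1) with distance 1.4142.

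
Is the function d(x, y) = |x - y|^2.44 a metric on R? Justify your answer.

No. d(x,y) = |x-y|^2.44 fails the triangle inequality since p = 2.44 > 1. Counterexample: x = -4, y = -1, z = 5. d(x,z) = |-4 - 5|^2.44 = 9^2.44 ≈ 212.9863, but d(x,y) + d(y,z) = 3^2.44 + 6^2.44 ≈ 14.5941 + 79.1934 = 93.7875. Since 212.9863 > 93.7875, the triangle inequality is violated.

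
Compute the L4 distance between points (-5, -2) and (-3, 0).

(Σ|x_i - y_i|^4)^(1/4) = (|-5 - (-3)|^4 + |-2 - 0|^4)^(1/4)
= (2^4 + 2^4)^(1/4) = (16 + 16)^(1/4) = (32)^(1/4) ≈ 2.3784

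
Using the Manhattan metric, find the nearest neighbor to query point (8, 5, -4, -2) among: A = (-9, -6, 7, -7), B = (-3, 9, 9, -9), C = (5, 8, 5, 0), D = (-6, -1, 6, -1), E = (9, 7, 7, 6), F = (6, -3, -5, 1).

Distances: d(A) = 44, d(B) = 35, d(C) = 17, d(D) = 31, d(E) = 22, d(F) = 14. Nearest: F = (6, -3, -5, 1) with distance 14.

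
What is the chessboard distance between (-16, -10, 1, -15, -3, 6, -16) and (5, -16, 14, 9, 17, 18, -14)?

max(|x_i - y_i|) = max(|-16 - 5|, |-10 - (-16)|, |1 - 14|, |-15 - 9|, |-3 - 17|, |6 - 18|, |-16 - (-14)|) = max(21, 6, 13, 24, 20, 12, 2) = 24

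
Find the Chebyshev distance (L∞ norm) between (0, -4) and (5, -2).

max(|x_i - y_i|) = max(|0 - 5|, |-4 - (-2)|) = max(5, 2) = 5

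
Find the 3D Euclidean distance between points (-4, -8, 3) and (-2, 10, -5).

√(Σ(x_i - y_i)²) = √((-4 - (-2))² + (-8 - 10)² + (3 - (-5))²)
= √((-2)² + (-18)² + 8²) = √(4 + 324 + 64) = √392 ≈ 19.799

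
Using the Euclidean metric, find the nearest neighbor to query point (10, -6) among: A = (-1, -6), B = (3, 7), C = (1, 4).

Distances: d(A) = 11, d(B) ≈ 14.7648, d(C) ≈ 13.4536. Nearest: A = (-1, -6) with distance 11.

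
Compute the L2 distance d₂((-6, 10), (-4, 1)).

√(Σ(x_i - y_i)²) = √((-6 - (-4))² + (10 - 1)²)
= √((-2)² + 9²) = √(4 + 81) = √85 ≈ 9.2195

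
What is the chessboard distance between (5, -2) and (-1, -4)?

max(|x_i - y_i|) = max(|5 - (-1)|, |-2 - (-4)|) = max(6, 2) = 6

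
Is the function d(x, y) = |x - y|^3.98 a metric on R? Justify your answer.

No. d(x,y) = |x-y|^3.98 fails the triangle inequality since p = 3.98 > 1. Counterexample: x = 5, y = 14, z = 25. d(x,z) = |5 - 25|^3.98 = 20^3.98 ≈ 150695.1873, but d(x,y) + d(y,z) = 9^3.98 + 11^3.98 ≈ 6278.9234 + 13955.4192 = 20234.3426. Since 150695.1873 > 20234.3426, the triangle inequality is violated.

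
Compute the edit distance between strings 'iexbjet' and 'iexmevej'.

Let D[i][j] be the edit distance between the first i characters of 'iexbjet' and the first j characters of 'iexmevej', with D[i][0] = i, D[0][j] = j, and D[i][j] = D[i-1][j-1] if the characters match, else 1 + min(D[i-1][j], D[i][j-1], D[i-1][j-1]). Filling the table (rows: prefixes of 'iexbjet', columns: prefixes of 'iexmevej'):
     ε  i  e  x  m  e  v  e  j
  ε  0  1  2  3  4  5  6  7  8
  i  1  0  1  2  3  4  5  6  7
  e  2  1  0  1  2  3  4  5  6
  x  3  2  1  0  1  2  3  4  5
  b  4  3  2  1  1  2  3  4  5
  j  5  4  3  2  2  2  3  4  4
  e  6  5  4  3  3  2  3  3  4
  t  7  6  5  4  4  3  3  4  4
The bottom-right entry gives D[7][8] = 4, so no sequence of fewer than 4 edits works. Backtracking through the table gives one optimal edit sequence (4 edits):
  iexbjet → iexmbjet (ins m @4)
  iexmbjet → iexmejet (sub b→e @5)
  iexmejet → iexmevet (sub j→v @6)
  iexmevet → iexmevej (sub t→j @8)
Edit distance = 4.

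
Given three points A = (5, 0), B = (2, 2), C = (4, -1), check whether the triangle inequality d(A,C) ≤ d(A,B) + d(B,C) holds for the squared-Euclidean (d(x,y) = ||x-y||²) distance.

d(A,B) = 3² + 2² = 13, d(B,C) = 2² + 3² = 13, d(A,C) = 1² + 1² = 2.
d(A,C) = 2 ≤ 13 + 13 = 26. Triangle inequality is satisfied.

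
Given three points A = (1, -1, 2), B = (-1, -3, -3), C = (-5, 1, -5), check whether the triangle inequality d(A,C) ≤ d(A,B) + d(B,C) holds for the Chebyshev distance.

d(A,B) = max(2, 2, 5) = 5, d(B,C) = max(4, 4, 2) = 4, d(A,C) = max(6, 2, 7) = 7.
d(A,C) = 7 ≤ 5 + 4 = 9. Triangle inequality is satisfied.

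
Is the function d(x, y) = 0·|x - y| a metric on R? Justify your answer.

No. With c = 0, d(x,y) = 0 for all x, y. This fails identity of indiscernibles: d(3, 8) = 0 but 3 ≠ 8.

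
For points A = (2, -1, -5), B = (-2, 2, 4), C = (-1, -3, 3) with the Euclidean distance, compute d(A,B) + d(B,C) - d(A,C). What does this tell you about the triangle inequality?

d(A,B) = √(4² + 3² + 9²) = √106 ≈ 10.2956, d(B,C) = √(1² + 5² + 1²) = √27 ≈ 5.1962, d(A,C) = √(3² + 2² + 8²) = √77 ≈ 8.775.
d(A,B) + d(B,C) - d(A,C) = 10.2956 + 5.1962 - 8.775 = 15.4918 - 8.775 = 6.7168 (to 4 decimal places). This is ≥ 0, so the triangle inequality holds for these points.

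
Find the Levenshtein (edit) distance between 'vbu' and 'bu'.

Let D[i][j] be the edit distance between the first i characters of 'vbu' and the first j characters of 'bu', with D[i][0] = i, D[0][j] = j, and D[i][j] = D[i-1][j-1] if the characters match, else 1 + min(D[i-1][j], D[i][j-1], D[i-1][j-1]). Filling the table (rows: prefixes of 'vbu', columns: prefixes of 'bu'):
     ε  b  u
  ε  0  1  2
  v  1  1  2
  b  2  1  2
  u  3  2  1
The bottom-right entry gives D[3][2] = 1, so no sequence of fewer than 1 edit works. Backtracking through the table gives one optimal edit sequence (1 edit):
  vbu → bu (del v @1)
Edit distance = 1.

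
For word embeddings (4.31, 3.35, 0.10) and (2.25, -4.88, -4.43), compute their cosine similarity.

With u = (4.31, 3.35, 0.10), v = (2.25, -4.88, -4.43):
u·v = 4.31·2.25 + 3.35·(-4.88) + 0.1·(-4.43) = 9.6975 + (-16.348) + (-0.443) = -7.0935.
|u| = √(4.31² + 3.35² + 0.1²) = √(18.5761 + 11.2225 + 0.01) = √29.8086, |v| = √(2.25² + (-4.88)² + (-4.43)²) = √(5.0625 + 23.8144 + 19.6249) = √48.5018.
cos θ = (u·v)/(|u||v|) = -7.0935/(√29.8086·√48.5018) ≈ -0.1866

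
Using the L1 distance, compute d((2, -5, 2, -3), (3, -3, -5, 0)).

Σ|x_i - y_i| = |2 - 3| + |-5 - (-3)| + |2 - (-5)| + |-3 - 0| = 1 + 2 + 7 + 3 = 13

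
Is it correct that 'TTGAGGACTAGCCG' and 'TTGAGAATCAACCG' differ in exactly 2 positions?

Differing positions: 6, 8, 9, 11. Hamming distance = 4, so the claim that d_H = 2 is false.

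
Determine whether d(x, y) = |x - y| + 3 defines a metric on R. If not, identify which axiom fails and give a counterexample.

No. d fails identity of indiscernibles (specifically d(x,x) = 0): d(-7, -7) = |-7 - (-7)| + 3 = 0 + 3 = 3 ≠ 0.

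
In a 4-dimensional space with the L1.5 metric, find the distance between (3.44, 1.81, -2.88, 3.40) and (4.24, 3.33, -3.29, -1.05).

(Σ|x_i - y_i|^1.5)^(1/1.5) = (|3.44 - 4.24|^1.5 + |1.81 - 3.33|^1.5 + |-2.88 - (-3.29)|^1.5 + |3.4 - (-1.05)|^1.5)^(1/1.5)
= (0.8^1.5 + 1.52^1.5 + 0.41^1.5 + 4.45^1.5)^(1/1.5) ≈ (0.7155 + 1.874 + 0.2625 + 9.3873)^(1/1.5) = (12.2393)^(1/1.5) ≈ 5.3109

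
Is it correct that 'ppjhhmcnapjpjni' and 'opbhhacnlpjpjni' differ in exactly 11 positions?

Differing positions: 1, 3, 6, 9. Hamming distance = 4, so the claim that d_H = 11 is false.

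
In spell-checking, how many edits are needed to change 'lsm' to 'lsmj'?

Let D[i][j] be the edit distance between the first i characters of 'lsm' and the first j characters of 'lsmj', with D[i][0] = i, D[0][j] = j, and D[i][j] = D[i-1][j-1] if the characters match, else 1 + min(D[i-1][j], D[i][j-1], D[i-1][j-1]). Filling the table (rows: prefixes of 'lsm', columns: prefixes of 'lsmj'):
     ε  l  s  m  j
  ε  0  1  2  3  4
  l  1  0  1  2  3
  s  2  1  0  1  2
  m  3  2  1  0  1
The bottom-right entry gives D[3][4] = 1, so no sequence of fewer than 1 edit works. Backtracking through the table gives one optimal edit sequence (1 edit):
  lsm → lsmj (ins j @4)
Edit distance = 1.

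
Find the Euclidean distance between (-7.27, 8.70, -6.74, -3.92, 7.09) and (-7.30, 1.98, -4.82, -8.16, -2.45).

√(Σ(x_i - y_i)²) = √((-7.27 - (-7.3))² + (8.7 - 1.98)² + (-6.74 - (-4.82))² + (-3.92 - (-8.16))² + (7.09 - (-2.45))²)
= √(0.03² + 6.72² + (-1.92)² + 4.24² + 9.54²) = √(0.0009 + 45.1584 + 3.6864 + 17.9776 + 91.0116) = √157.8349 ≈ 12.5632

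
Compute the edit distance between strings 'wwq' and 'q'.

Let D[i][j] be the edit distance between the first i characters of 'wwq' and the first j characters of 'q', with D[i][0] = i, D[0][j] = j, and D[i][j] = D[i-1][j-1] if the characters match, else 1 + min(D[i-1][j], D[i][j-1], D[i-1][j-1]). Filling the table (rows: prefixes of 'wwq', columns: prefixes of 'q'):
     ε  q
  ε  0  1
  w  1  1
  w  2  2
  q  3  2
The bottom-right entry gives D[3][1] = 2, so no sequence of fewer than 2 edits works. Backtracking through the table gives one optimal edit sequence (2 edits):
  wwq → wq (del w @1)
  wq → q (del w @1)
Edit distance = 2.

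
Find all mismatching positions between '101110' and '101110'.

Differing positions: none. Hamming distance = 0.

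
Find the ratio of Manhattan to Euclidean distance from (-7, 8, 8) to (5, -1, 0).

L1 = |-7 - 5| + |8 - (-1)| + |8 - 0| = 12 + 9 + 8 = 29
L2 = √(12² + 9² + 8²) = √289 = 17
L1 ≥ L2 always (equality iff movement is along one axis); L1 > L2 here.
Ratio L1/L2 = 29/17 ≈ 1.7059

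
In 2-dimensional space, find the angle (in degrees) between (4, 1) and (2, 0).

With u = (4, 1), v = (2, 0):
u·v = 4·2 + 1·0 = 8 + 0 = 8.
|u| = √(4² + 1²) = √17, |v| = √(2² + 0²) = √4, so |u||v| = √(17·4) = √68.
cos θ = (u·v)/(|u||v|) = 8/√68 ≈ 0.970143
θ = arccos(0.970143) ≈ 14.04°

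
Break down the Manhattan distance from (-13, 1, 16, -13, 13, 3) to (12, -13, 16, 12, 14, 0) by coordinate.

Σ|x_i - y_i| = |-13 - 12| + |1 - (-13)| + |16 - 16| + |-13 - 12| + |13 - 14| + |3 - 0| = 25 + 14 + 0 + 25 + 1 + 3 = 68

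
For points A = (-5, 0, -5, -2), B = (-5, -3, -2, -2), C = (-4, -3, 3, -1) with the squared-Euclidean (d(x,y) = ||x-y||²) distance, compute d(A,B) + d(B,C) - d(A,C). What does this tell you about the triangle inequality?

d(A,B) = 0² + 3² + 3² + 0² = 18, d(B,C) = 1² + 0² + 5² + 1² = 27, d(A,C) = 1² + 3² + 8² + 1² = 75.
d(A,B) + d(B,C) - d(A,C) = 18 + 27 - 75 = 45 - 75 = -30. This is < 0, so the triangle inequality FAILS for these points (squared-Euclidean is not a metric).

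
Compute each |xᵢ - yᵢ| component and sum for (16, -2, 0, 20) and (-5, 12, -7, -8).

Σ|x_i - y_i| = |16 - (-5)| + |-2 - 12| + |0 - (-7)| + |20 - (-8)| = 21 + 14 + 7 + 28 = 70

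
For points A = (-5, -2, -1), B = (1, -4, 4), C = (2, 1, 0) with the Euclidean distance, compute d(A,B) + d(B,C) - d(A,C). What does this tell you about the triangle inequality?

d(A,B) = √(6² + 2² + 5²) = √65 ≈ 8.0623, d(B,C) = √(1² + 5² + 4²) = √42 ≈ 6.4807, d(A,C) = √(7² + 3² + 1²) = √59 ≈ 7.6811.
d(A,B) + d(B,C) - d(A,C) = 8.0623 + 6.4807 - 7.6811 = 14.543 - 7.6811 = 6.8619 (to 4 decimal places). This is ≥ 0, so the triangle inequality holds for these points.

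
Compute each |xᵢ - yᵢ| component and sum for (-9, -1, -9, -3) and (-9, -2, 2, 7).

Σ|x_i - y_i| = |-9 - (-9)| + |-1 - (-2)| + |-9 - 2| + |-3 - 7| = 0 + 1 + 11 + 10 = 22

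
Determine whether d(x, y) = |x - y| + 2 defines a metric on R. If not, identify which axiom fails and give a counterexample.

No. d fails identity of indiscernibles (specifically d(x,x) = 0): d(-7, -7) = |-7 - (-7)| + 2 = 0 + 2 = 2 ≠ 0.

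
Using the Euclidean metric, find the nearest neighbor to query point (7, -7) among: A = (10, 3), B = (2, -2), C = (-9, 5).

Distances: d(A) ≈ 10.4403, d(B) ≈ 7.0711, d(C) = 20. Nearest: B = (2, -2) with distance 7.0711.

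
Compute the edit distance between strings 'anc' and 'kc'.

Let D[i][j] be the edit distance between the first i characters of 'anc' and the first j characters of 'kc', with D[i][0] = i, D[0][j] = j, and D[i][j] = D[i-1][j-1] if the characters match, else 1 + min(D[i-1][j], D[i][j-1], D[i-1][j-1]). Filling the table (rows: prefixes of 'anc', columns: prefixes of 'kc'):
     ε  k  c
  ε  0  1  2
  a  1  1  2
  n  2  2  2
  c  3  3  2
The bottom-right entry gives D[3][2] = 2, so no sequence of fewer than 2 edits works. Backtracking through the table gives one optimal edit sequence (2 edits):
  anc → nc (del a @1)
  nc → kc (sub n→k @1)
Edit distance = 2.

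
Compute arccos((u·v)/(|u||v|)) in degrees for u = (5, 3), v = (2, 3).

With u = (5, 3), v = (2, 3):
u·v = 5·2 + 3·3 = 10 + 9 = 19.
|u| = √(5² + 3²) = √34, |v| = √(2² + 3²) = √13, so |u||v| = √(34·13) = √442.
cos θ = (u·v)/(|u||v|) = 19/√442 ≈ 0.903738
θ = arccos(0.903738) ≈ 25.35°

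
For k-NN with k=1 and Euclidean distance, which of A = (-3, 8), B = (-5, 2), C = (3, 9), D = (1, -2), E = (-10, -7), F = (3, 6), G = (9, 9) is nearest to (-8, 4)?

Distances: d(A) ≈ 6.4031, d(B) ≈ 3.6056, d(C) ≈ 12.083, d(D) ≈ 10.8167, d(E) ≈ 11.1803, d(F) ≈ 11.1803, d(G) ≈ 17.72. Nearest: B = (-5, 2) with distance 3.6056.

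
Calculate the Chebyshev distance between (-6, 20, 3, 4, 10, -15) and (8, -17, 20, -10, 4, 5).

max(|x_i - y_i|) = max(|-6 - 8|, |20 - (-17)|, |3 - 20|, |4 - (-10)|, |10 - 4|, |-15 - 5|) = max(14, 37, 17, 14, 6, 20) = 37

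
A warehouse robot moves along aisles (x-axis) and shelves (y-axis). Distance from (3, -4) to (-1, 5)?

Σ|x_i - y_i| = |3 - (-1)| + |-4 - 5| = 4 + 9 = 13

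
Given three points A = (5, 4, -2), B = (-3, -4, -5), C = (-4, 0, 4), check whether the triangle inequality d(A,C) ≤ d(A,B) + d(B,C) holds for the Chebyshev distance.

d(A,B) = max(8, 8, 3) = 8, d(B,C) = max(1, 4, 9) = 9, d(A,C) = max(9, 4, 6) = 9.
d(A,C) = 9 ≤ 8 + 9 = 17. Triangle inequality is satisfied.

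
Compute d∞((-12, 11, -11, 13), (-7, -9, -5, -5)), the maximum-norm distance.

max(|x_i - y_i|) = max(|-12 - (-7)|, |11 - (-9)|, |-11 - (-5)|, |13 - (-5)|) = max(5, 20, 6, 18) = 20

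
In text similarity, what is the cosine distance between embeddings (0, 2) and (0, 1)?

With u = (0, 2), v = (0, 1):
u·v = 0·0 + 2·1 = 0 + 2 = 2.
|u| = √(0² + 2²) = √4, |v| = √(0² + 1²) = √1, so |u||v| = √(4·1) = √4 = 2.
cos θ = (u·v)/(|u||v|) = 2/2 = 1
Cosine distance = 1 - cos θ = 1 - 1 = 0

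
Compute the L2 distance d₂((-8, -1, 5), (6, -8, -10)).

√(Σ(x_i - y_i)²) = √((-8 - 6)² + (-1 - (-8))² + (5 - (-10))²)
= √((-14)² + 7² + 15²) = √(196 + 49 + 225) = √470 ≈ 21.6795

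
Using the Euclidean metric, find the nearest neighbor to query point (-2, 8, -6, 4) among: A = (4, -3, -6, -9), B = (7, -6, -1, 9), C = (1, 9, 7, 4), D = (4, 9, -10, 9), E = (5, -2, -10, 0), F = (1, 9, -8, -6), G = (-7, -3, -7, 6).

Distances: d(A) ≈ 18.0555, d(B) ≈ 18.0831, d(C) ≈ 13.3791, d(D) ≈ 8.8318, d(E) ≈ 13.4536, d(F) ≈ 10.6771, d(G) ≈ 12.2882. Nearest: D = (4, 9, -10, 9) with distance 8.8318.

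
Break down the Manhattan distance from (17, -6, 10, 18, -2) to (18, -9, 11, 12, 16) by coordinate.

Σ|x_i - y_i| = |17 - 18| + |-6 - (-9)| + |10 - 11| + |18 - 12| + |-2 - 16| = 1 + 3 + 1 + 6 + 18 = 29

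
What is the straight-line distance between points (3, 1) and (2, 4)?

√(Σ(x_i - y_i)²) = √((3 - 2)² + (1 - 4)²)
= √(1² + (-3)²) = √(1 + 9) = √10 ≈ 3.1623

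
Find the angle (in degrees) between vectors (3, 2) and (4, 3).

With u = (3, 2), v = (4, 3):
u·v = 3·4 + 2·3 = 12 + 6 = 18.
|u| = √(3² + 2²) = √13, |v| = √(4² + 3²) = √25, so |u||v| = √(13·25) = √325.
cos θ = (u·v)/(|u||v|) = 18/√325 ≈ 0.99846
θ = arccos(0.99846) ≈ 3.18°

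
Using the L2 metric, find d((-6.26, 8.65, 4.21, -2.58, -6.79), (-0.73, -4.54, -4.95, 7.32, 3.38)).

√(Σ(x_i - y_i)²) = √((-6.26 - (-0.73))² + (8.65 - (-4.54))² + (4.21 - (-4.95))² + (-2.58 - 7.32)² + (-6.79 - 3.38)²)
= √((-5.53)² + 13.19² + 9.16² + (-9.9)² + (-10.17)²) = √(30.5809 + 173.9761 + 83.9056 + 98.01 + 103.4289) = √489.9015 ≈ 22.1337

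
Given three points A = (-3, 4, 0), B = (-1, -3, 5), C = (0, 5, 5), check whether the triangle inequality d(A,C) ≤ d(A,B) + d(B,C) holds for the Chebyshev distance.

d(A,B) = max(2, 7, 5) = 7, d(B,C) = max(1, 8, 0) = 8, d(A,C) = max(3, 1, 5) = 5.
d(A,C) = 5 ≤ 7 + 8 = 15. Triangle inequality is satisfied.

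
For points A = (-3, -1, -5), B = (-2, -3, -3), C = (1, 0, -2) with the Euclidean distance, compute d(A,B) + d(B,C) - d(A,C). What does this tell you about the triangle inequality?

d(A,B) = √(1² + 2² + 2²) = √9 = 3, d(B,C) = √(3² + 3² + 1²) = √19 ≈ 4.3589, d(A,C) = √(4² + 1² + 3²) = √26 ≈ 5.099.
d(A,B) + d(B,C) - d(A,C) = 3 + 4.3589 - 5.099 = 7.3589 - 5.099 = 2.2599 (to 4 decimal places). This is ≥ 0, so the triangle inequality holds for these points.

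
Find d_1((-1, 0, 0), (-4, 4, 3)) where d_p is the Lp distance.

Σ|x_i - y_i| = |-1 - (-4)| + |0 - 4| + |0 - 3| = 3 + 4 + 3 = 10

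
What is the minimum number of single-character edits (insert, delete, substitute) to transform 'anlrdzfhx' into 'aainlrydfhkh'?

Let D[i][j] be the edit distance between the first i characters of 'anlrdzfhx' and the first j characters of 'aainlrydfhkh', with D[i][0] = i, D[0][j] = j, and D[i][j] = D[i-1][j-1] if the characters match, else 1 + min(D[i-1][j], D[i][j-1], D[i-1][j-1]). Filling the table (rows: prefixes of 'anlrdzfhx', columns: prefixes of 'aainlrydfhkh'):
     ε  a  a  i  n  l  r  y  d  f  h  k  h
  ε  0  1  2  3  4  5  6  7  8  9 10 11 12
  a  1  0  1  2  3  4  5  6  7  8  9 10 11
  n  2  1  1  2  2  3  4  5  6  7  8  9 10
  l  3  2  2  2  3  2  3  4  5  6  7  8  9
  r  4  3  3  3  3  3  2  3  4  5  6  7  8
  d  5  4  4  4  4  4  3  3  3  4  5  6  7
  z  6  5  5  5  5  5  4  4  4  4  5  6  7
  f  7  6  6  6  6  6  5  5  5  4  5  6  7
  h  8  7  7  7  7  7  6  6  6  5  4  5  6
  x  9  8  8  8  8  8  7  7  7  6  5  5  6
The bottom-right entry gives D[9][12] = 6, so no sequence of fewer than 6 edits works. Backtracking through the table gives one optimal edit sequence (6 edits):
  anlrdzfhx → aanlrdzfhx (ins a @1)
  aanlrdzfhx → aainlrdzfhx (ins i @3)
  aainlrdzfhx → aainlryzfhx (sub d→y @7)
  aainlryzfhx → aainlrydfhx (sub z→d @8)
  aainlrydfhx → aainlrydfhkx (ins k @11)
  aainlrydfhkx → aainlrydfhkh (sub x→h @12)
Edit distance = 6.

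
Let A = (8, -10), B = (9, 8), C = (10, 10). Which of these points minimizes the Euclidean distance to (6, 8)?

Distances: d(A) ≈ 18.1108, d(B) = 3, d(C) ≈ 4.4721. Nearest: B = (9, 8) with distance 3.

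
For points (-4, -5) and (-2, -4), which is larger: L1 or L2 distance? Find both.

L1 = |-4 - (-2)| + |-5 - (-4)| = 2 + 1 = 3
L2 = √(2² + 1²) = √5 ≈ 2.2361
L1 ≥ L2 always (equality iff movement is along one axis); L1 > L2 here.
Ratio L1/L2 = 3/√5 ≈ 1.3416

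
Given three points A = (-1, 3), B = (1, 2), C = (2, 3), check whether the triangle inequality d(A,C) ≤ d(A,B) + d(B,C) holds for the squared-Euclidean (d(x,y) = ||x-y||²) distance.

d(A,B) = 2² + 1² = 5, d(B,C) = 1² + 1² = 2, d(A,C) = 3² + 0² = 9.
d(A,C) = 9 > 5 + 2 = 7. Triangle inequality is VIOLATED. (Squared-Euclidean is not a metric — this is a counterexample.)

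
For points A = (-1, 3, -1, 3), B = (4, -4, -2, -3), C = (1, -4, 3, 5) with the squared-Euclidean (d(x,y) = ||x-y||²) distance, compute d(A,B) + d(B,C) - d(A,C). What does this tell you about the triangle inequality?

d(A,B) = 5² + 7² + 1² + 6² = 111, d(B,C) = 3² + 0² + 5² + 8² = 98, d(A,C) = 2² + 7² + 4² + 2² = 73.
d(A,B) + d(B,C) - d(A,C) = 111 + 98 - 73 = 209 - 73 = 136. This is ≥ 0, so the triangle inequality holds for these points.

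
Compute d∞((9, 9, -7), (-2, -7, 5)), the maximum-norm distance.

max(|x_i - y_i|) = max(|9 - (-2)|, |9 - (-7)|, |-7 - 5|) = max(11, 16, 12) = 16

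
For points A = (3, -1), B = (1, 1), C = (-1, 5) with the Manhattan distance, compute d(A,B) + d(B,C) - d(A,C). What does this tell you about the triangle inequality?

d(A,B) = 2 + 2 = 4, d(B,C) = 2 + 4 = 6, d(A,C) = 4 + 6 = 10.
d(A,B) + d(B,C) - d(A,C) = 4 + 6 - 10 = 10 - 10 = 0. This is ≥ 0, so the triangle inequality holds for these points.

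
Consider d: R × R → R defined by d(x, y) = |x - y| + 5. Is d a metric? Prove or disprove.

No. d fails identity of indiscernibles (specifically d(x,x) = 0): d(0, 0) = |0 - 0| + 5 = 0 + 5 = 5 ≠ 0.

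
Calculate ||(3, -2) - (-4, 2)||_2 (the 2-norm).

(Σ|x_i - y_i|^2)^(1/2) = (|3 - (-4)|^2 + |-2 - 2|^2)^(1/2)
= (7^2 + 4^2)^(1/2) = (49 + 16)^(1/2) = (65)^(1/2) ≈ 8.0623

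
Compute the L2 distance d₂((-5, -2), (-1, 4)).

√(Σ(x_i - y_i)²) = √((-5 - (-1))² + (-2 - 4)²)
= √((-4)² + (-6)²) = √(16 + 36) = √52 ≈ 7.2111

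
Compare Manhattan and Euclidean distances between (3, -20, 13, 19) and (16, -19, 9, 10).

L1 = |3 - 16| + |-20 - (-19)| + |13 - 9| + |19 - 10| = 13 + 1 + 4 + 9 = 27
L2 = √(13² + 1² + 4² + 9²) = √267 ≈ 16.3401
L1 ≥ L2 always (equality iff movement is along one axis); L1 > L2 here.
Ratio L1/L2 = 27/√267 ≈ 1.6524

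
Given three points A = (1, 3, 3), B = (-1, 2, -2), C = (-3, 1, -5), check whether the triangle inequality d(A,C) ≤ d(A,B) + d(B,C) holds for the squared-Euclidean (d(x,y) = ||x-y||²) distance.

d(A,B) = 2² + 1² + 5² = 30, d(B,C) = 2² + 1² + 3² = 14, d(A,C) = 4² + 2² + 8² = 84.
d(A,C) = 84 > 30 + 14 = 44. Triangle inequality is VIOLATED. (Squared-Euclidean is not a metric — this is a counterexample.)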